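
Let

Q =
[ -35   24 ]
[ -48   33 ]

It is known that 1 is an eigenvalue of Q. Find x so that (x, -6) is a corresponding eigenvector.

We need (Q - 1I)v = 0.
Q - 1I = [[-36, 24], [-48, 32]].
Row 1: (-36)·x + (24)·-6 = 0
Row 2: (-48)·x + (32)·-6 = 0
Solving gives x = -4.
Check: Q·(-4, -6) = (-4, -6) = 1·(-4, -6).

-4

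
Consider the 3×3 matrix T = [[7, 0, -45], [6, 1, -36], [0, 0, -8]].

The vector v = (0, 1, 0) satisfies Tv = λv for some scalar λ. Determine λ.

1

Compute Tv: T·(0, 1, 0) = (0, 1, 0).
Since Tv = λv, compare component 2: 1 = λ·1, so λ = 1.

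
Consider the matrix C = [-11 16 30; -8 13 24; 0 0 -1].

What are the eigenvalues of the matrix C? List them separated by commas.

-3, -1, 5

The characteristic polynomial is p(λ) = det(λI - C).
Expanding along the first row, p(λ) = λ^3 - λ^2 - 17λ - 15.
Since p(-1) = 0, λ = -1 is a root.
Dividing by (λ + 1) leaves λ^2 - 2λ - 15.
The quadratic factors as (λ + 3)·(λ - 5).
Eigenvalues: -3, -1, 5.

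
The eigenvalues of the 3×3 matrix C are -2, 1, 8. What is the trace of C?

7

trace(C) is the sum of the eigenvalues: (-2) + (1) + (8) = 7.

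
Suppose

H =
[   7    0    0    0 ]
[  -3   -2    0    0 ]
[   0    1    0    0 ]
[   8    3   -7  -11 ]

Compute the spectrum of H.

-11, -2, 0, 7

H is lower triangular, so its eigenvalues are the diagonal entries.
Diagonal: 7, -2, 0, -11.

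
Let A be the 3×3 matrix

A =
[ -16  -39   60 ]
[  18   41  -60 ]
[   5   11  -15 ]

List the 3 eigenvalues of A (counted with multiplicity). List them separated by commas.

2, 3, 5

Compute the characteristic polynomial p(r) = det(rI - A).
Expanding along the first row, p(r) = r^3 - 10r^2 + 31r - 30.
Rational-root test: r = 3 gives p(3) = 0.
Dividing by (r - 3) leaves r^2 - 7r + 10.
The quadratic factors as (r - 2)·(r - 5).
Eigenvalues: 2, 3, 5.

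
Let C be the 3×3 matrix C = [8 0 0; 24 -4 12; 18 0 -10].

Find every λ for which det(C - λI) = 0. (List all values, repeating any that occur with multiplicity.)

-10, -4, 8

Set up det(rI - C) = 0.
Expanding the 3×3 determinant: p(r) = r^3 + 6r^2 - 72r - 320.
Try r = 8: p(8) = 0, so 8 is a root.
Factor out (r - 8): p(r) = (r - 8)·(r^2 + 14r + 40).
The quadratic factors as (r + 10)·(r + 4).
Eigenvalues: -10, -4, 8.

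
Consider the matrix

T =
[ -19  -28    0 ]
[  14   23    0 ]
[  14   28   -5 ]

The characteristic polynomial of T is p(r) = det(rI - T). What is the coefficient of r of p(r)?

p(r) = r^3 + r^2 - 65r - 225.
The coefficient of r is -65.

-65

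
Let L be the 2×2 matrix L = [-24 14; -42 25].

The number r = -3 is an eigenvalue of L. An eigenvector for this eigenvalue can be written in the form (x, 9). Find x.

We need (L + 3I)v = 0.
L + 3I = [[-21, 14], [-42, 28]].
Row 1: (-21)·x + (14)·9 = 0
Row 2: (-42)·x + (28)·9 = 0
Solving gives x = 6.
Check: L·(6, 9) = (-18, -27) = -3·(6, 9).

6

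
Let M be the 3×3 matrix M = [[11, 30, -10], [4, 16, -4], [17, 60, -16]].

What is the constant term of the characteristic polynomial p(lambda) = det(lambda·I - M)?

p(0) = det(0·I − M) = det(−M) = (−1)^3·det(M).
det(M) = 24, so p(0) = -24.

-24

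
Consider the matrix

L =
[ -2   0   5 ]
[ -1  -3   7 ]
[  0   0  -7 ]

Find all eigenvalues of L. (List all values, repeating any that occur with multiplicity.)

-7, -3, -2

The characteristic polynomial is p(r) = det(rI - L).
Cofactor expansion gives p(r) = r^3 + 12r^2 + 41r + 42.
Since p(-7) = 0, r = -7 is a root.
Dividing by (r + 7) leaves r^2 + 5r + 6.
The quadratic factors as (r + 3)·(r + 2).
Eigenvalues: -7, -3, -2.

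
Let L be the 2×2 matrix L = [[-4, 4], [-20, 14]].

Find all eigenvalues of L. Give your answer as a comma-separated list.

4, 6

det(L - μI) = (-4 - μ)(14 - μ) - (4)·(-20) = μ^2 - 10μ + 24.
This factors as (μ - 4)·(μ - 6) = 0.
Eigenvalues: 4, 6.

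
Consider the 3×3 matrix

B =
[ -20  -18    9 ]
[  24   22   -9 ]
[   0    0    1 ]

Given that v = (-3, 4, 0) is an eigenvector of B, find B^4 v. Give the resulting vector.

(-768, 1024, 0)

First find the eigenvalue: Bv = (-12, 16, 0) = 4·(-3, 4, 0), so λ = 4.
Then B^4 v = λ^4·v = 4^4·(-3, 4, 0) = 256·(-3, 4, 0) = (-768, 1024, 0).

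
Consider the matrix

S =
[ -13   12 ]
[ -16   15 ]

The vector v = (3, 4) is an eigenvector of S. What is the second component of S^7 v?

8748

First find the eigenvalue: Sv = (9, 12) = 3·(3, 4), so λ = 3.
Then S^7 v = λ^7·v = 3^7·(3, 4) = 2187·(3, 4) = (6561, 8748).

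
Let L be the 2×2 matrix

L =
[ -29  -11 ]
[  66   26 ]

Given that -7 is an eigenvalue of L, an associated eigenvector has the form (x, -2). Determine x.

We need (L + 7I)v = 0.
L + 7I = [[-22, -11], [66, 33]].
Row 1: (-22)·x + (-11)·-2 = 0
Row 2: (66)·x + (33)·-2 = 0
Solving gives x = 1.
Check: L·(1, -2) = (-7, 14) = -7·(1, -2).

1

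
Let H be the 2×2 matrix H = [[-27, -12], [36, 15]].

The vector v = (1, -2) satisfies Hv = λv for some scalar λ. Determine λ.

Compute Hv: H·(1, -2) = (-3, 6).
Since Hv = λv, compare component 1: -3 = λ·1, so λ = -3.

-3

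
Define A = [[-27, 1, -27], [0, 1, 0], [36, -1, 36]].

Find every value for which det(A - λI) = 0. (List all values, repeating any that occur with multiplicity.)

The characteristic polynomial is p(λ) = det(λI - A).
Cofactor expansion gives p(λ) = λ^3 - 10λ^2 + 9λ.
Try λ = 0: p(0) = 0, so 0 is a root.
Dividing by λ leaves λ^2 - 10λ + 9.
The quadratic factors as (λ - 1)·(λ - 9).
Eigenvalues: 0, 1, 9.

0, 1, 9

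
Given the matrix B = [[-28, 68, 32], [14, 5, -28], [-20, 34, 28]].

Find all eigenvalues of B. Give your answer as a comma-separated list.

-12, 5, 12

Set up det(sI - B) = 0.
Cofactor expansion gives p(s) = s^3 - 5s^2 - 144s + 720.
Rational-root test: s = 5 gives p(5) = 0.
Dividing by (s - 5) leaves s^2 - 144.
The quadratic factors as (s + 12)·(s - 12).
Eigenvalues: -12, 5, 12.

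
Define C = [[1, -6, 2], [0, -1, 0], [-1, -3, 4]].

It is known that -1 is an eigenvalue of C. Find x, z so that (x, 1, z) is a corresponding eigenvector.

2, 1

We need (C + 1I)v = 0.
C + 1I = [[2, -6, 2], [0, 0, 0], [-1, -3, 5]].
Row 1: (2)·x + (-6)·1 + (2)·z = 0
Row 2: (0)·x + (0)·1 + (0)·z = 0
Row 3: (-1)·x + (-3)·1 + (5)·z = 0
Solving gives x = 2, z = 1.
Check: C·(2, 1, 1) = (-2, -1, -1) = -1·(2, 1, 1).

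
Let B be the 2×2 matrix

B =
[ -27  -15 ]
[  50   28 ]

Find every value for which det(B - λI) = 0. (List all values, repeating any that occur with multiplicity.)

det(B - rI) = (-27 - r)(28 - r) - (-15)·(50) = r^2 - r - 6.
This factors as (r + 2)·(r - 3) = 0.
Eigenvalues: -2, 3.

-2, 3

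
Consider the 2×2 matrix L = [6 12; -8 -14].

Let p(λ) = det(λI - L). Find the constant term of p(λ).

12

p(λ) = λ^2 + 8λ + 12.
The constant term is 12.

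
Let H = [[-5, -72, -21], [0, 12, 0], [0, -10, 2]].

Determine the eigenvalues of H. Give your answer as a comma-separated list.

Set up det(rI - H) = 0.
Expanding along the first row, p(r) = r^3 - 9r^2 - 46r + 120.
Since p(2) = 0, r = 2 is a root.
Dividing by (r - 2) leaves r^2 - 7r - 60.
The quadratic factors as (r + 5)·(r - 12).
Eigenvalues: -5, 2, 12.

-5, 2, 12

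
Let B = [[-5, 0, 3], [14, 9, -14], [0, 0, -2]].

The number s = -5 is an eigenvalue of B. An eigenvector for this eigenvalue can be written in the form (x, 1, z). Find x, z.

We need (B + 5I)v = 0.
B + 5I = [[0, 0, 3], [14, 14, -14], [0, 0, 3]].
Row 1: (0)·x + (0)·1 + (3)·z = 0
Row 2: (14)·x + (14)·1 + (-14)·z = 0
Row 3: (0)·x + (0)·1 + (3)·z = 0
Solving gives x = -1, z = 0.
Check: B·(-1, 1, 0) = (5, -5, 0) = -5·(-1, 1, 0).

-1, 0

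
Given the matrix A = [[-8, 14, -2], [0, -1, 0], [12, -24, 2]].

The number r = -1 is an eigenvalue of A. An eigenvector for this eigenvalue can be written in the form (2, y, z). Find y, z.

We need (A + 1I)v = 0.
A + 1I = [[-7, 14, -2], [0, 0, 0], [12, -24, 3]].
Row 1: (-7)·2 + (14)·y + (-2)·z = 0
Row 2: (0)·2 + (0)·y + (0)·z = 0
Row 3: (12)·2 + (-24)·y + (3)·z = 0
Solving gives y = 1, z = 0.
Check: A·(2, 1, 0) = (-2, -1, 0) = -1·(2, 1, 0).

1, 0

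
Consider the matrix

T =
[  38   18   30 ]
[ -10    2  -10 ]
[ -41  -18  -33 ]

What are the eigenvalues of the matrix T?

The characteristic polynomial is p(λ) = det(λI - T).
Expanding along the first row, p(λ) = λ^3 - 7λ^2 - 14λ + 48.
Rational-root test: λ = 2 gives p(2) = 0.
Factor out (λ - 2): p(λ) = (λ - 2)·(λ^2 - 5λ - 24).
The quadratic factors as (λ + 3)·(λ - 8).
Eigenvalues: -3, 2, 8.

-3, 2, 8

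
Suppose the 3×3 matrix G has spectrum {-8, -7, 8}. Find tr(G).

-7

trace(G) is the sum of the eigenvalues: (-8) + (-7) + (8) = -7.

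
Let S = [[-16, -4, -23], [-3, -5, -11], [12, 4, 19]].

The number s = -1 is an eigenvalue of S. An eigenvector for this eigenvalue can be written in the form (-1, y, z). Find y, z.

-2, 1

We need (S + 1I)v = 0.
S + 1I = [[-15, -4, -23], [-3, -4, -11], [12, 4, 20]].
Row 1: (-15)·-1 + (-4)·y + (-23)·z = 0
Row 2: (-3)·-1 + (-4)·y + (-11)·z = 0
Row 3: (12)·-1 + (4)·y + (20)·z = 0
Solving gives y = -2, z = 1.
Check: S·(-1, -2, 1) = (1, 2, -1) = -1·(-1, -2, 1).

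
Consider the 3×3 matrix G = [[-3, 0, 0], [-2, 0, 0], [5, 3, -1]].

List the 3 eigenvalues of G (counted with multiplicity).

-3, -1, 0

G is lower triangular, so its eigenvalues are the diagonal entries.
Diagonal: -3, 0, -1.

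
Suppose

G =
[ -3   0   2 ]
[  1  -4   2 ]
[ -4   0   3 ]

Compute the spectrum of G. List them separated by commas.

-4, -1, 1

Set up det(rI - G) = 0.
Expanding along the first row, p(r) = r^3 + 4r^2 - r - 4.
Try r = 1: p(1) = 0, so 1 is a root.
Dividing by (r - 1) leaves r^2 + 5r + 4.
The quadratic factors as (r + 4)·(r + 1).
Eigenvalues: -4, -1, 1.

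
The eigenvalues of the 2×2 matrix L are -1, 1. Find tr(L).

0

trace(L) is the sum of the eigenvalues: (-1) + (1) = 0.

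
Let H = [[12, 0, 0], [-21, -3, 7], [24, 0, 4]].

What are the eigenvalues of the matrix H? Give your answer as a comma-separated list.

-3, 4, 12

Set up det(lambda·I - H) = 0.
Expanding the 3×3 determinant: p(lambda) = lambda^3 - 13·lambda^2 + 144.
Try lambda = -3: p(-3) = 0, so -3 is a root.
Dividing by (lambda + 3) leaves lambda^2 - 16·lambda + 48.
The quadratic factors as (lambda - 4)·(lambda - 12).
Eigenvalues: -3, 4, 12.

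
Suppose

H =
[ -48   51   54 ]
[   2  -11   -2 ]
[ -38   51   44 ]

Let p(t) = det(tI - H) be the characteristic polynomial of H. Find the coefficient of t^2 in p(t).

The coefficient of t^2 of det(tI - H) is −trace(H).
trace(H) = (-48) + (-11) + (44) = -15, so the coefficient is 15.

15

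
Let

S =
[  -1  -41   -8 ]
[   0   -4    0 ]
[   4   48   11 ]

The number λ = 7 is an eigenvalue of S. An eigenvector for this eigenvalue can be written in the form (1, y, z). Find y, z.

0, -1

We need (S - 7I)v = 0.
S - 7I = [[-8, -41, -8], [0, -11, 0], [4, 48, 4]].
Row 1: (-8)·1 + (-41)·y + (-8)·z = 0
Row 2: (0)·1 + (-11)·y + (0)·z = 0
Row 3: (4)·1 + (48)·y + (4)·z = 0
Solving gives y = 0, z = -1.
Check: S·(1, 0, -1) = (7, 0, -7) = 7·(1, 0, -1).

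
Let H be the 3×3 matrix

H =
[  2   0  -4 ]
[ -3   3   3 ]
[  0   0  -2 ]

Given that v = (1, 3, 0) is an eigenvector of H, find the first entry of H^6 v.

First find the eigenvalue: Hv = (2, 6, 0) = 2·(1, 3, 0), so λ = 2.
Then H^6 v = λ^6·v = 2^6·(1, 3, 0) = 64·(1, 3, 0) = (64, 192, 0).

64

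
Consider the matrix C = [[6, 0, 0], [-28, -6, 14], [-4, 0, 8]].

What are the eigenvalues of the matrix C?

-6, 6, 8

Set up det(sI - C) = 0.
Cofactor expansion gives p(s) = s^3 - 8s^2 - 36s + 288.
Since p(6) = 0, s = 6 is a root.
Factor out (s - 6): p(s) = (s - 6)·(s^2 - 2s - 48).
The quadratic factors as (s + 6)·(s - 8).
Eigenvalues: -6, 6, 8.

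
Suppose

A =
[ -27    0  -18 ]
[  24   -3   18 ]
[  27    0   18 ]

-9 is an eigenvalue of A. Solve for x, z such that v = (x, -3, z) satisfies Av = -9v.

3, -3

We need (A + 9I)v = 0.
A + 9I = [[-18, 0, -18], [24, 6, 18], [27, 0, 27]].
Row 1: (-18)·x + (0)·-3 + (-18)·z = 0
Row 2: (24)·x + (6)·-3 + (18)·z = 0
Row 3: (27)·x + (0)·-3 + (27)·z = 0
Solving gives x = 3, z = -3.
Check: A·(3, -3, -3) = (-27, 27, 27) = -9·(3, -3, -3).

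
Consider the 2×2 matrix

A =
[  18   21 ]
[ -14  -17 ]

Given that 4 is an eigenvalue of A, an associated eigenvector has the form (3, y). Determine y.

We need (A - 4I)v = 0.
A - 4I = [[14, 21], [-14, -21]].
Row 1: (14)·3 + (21)·y = 0
Row 2: (-14)·3 + (-21)·y = 0
Solving gives y = -2.
Check: A·(3, -2) = (12, -8) = 4·(3, -2).

-2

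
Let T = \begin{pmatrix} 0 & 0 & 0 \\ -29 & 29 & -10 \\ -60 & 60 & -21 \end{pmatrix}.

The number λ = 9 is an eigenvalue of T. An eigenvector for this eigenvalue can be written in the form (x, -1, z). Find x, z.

0, -2

We need (T - 9I)v = 0.
T - 9I = [[-9, 0, 0], [-29, 20, -10], [-60, 60, -30]].
Row 1: (-9)·x + (0)·-1 + (0)·z = 0
Row 2: (-29)·x + (20)·-1 + (-10)·z = 0
Row 3: (-60)·x + (60)·-1 + (-30)·z = 0
Solving gives x = 0, z = -2.
Check: T·(0, -1, -2) = (0, -9, -18) = 9·(0, -1, -2).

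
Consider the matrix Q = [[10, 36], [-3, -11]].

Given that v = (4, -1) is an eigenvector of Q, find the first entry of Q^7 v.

4

First find the eigenvalue: Qv = (4, -1) = 1·(4, -1), so λ = 1.
Then Q^7 v = λ^7·v = 1^7·(4, -1) = 1·(4, -1) = (4, -1).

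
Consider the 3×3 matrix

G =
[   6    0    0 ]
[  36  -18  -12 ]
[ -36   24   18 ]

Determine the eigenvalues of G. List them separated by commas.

The characteristic polynomial is p(λ) = det(λI - G).
Expanding along the first row, p(λ) = λ^3 - 6λ^2 - 36λ + 216.
Try λ = -6: p(-6) = 0, so -6 is a root.
Factor out (λ + 6): p(λ) = (λ + 6)·(λ^2 - 12λ + 36).
The quadratic factor is (λ - 6)^2.
Eigenvalues: -6, 6, 6.

-6, 6, 6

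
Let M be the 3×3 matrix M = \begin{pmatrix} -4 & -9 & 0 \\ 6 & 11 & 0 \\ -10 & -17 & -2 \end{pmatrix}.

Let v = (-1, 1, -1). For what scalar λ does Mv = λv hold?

5

Compute Mv: M·(-1, 1, -1) = (-5, 5, -5).
Since Mv = λv, compare component 1: -5 = λ·-1, so λ = 5.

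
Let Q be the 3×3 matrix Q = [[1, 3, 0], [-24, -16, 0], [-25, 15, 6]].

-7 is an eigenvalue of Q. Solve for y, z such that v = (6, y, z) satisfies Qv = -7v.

We need (Q + 7I)v = 0.
Q + 7I = [[8, 3, 0], [-24, -9, 0], [-25, 15, 13]].
Row 1: (8)·6 + (3)·y + (0)·z = 0
Row 2: (-24)·6 + (-9)·y + (0)·z = 0
Row 3: (-25)·6 + (15)·y + (13)·z = 0
Solving gives y = -16, z = 30.
Check: Q·(6, -16, 30) = (-42, 112, -210) = -7·(6, -16, 30).

-16, 30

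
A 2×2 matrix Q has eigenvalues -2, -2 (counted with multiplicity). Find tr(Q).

-4

trace(Q) is the sum of the eigenvalues: (-2) + (-2) = -4.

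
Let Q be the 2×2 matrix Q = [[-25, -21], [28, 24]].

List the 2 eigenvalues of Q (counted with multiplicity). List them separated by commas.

-4, 3

det(Q - rI) = (-25 - r)(24 - r) - (-21)·(28) = r^2 + r - 12.
This factors as (r + 4)·(r - 3) = 0.
Eigenvalues: -4, 3.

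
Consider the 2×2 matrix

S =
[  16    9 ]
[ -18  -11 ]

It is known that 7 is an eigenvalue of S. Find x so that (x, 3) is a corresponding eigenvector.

-3

We need (S - 7I)v = 0.
S - 7I = [[9, 9], [-18, -18]].
Row 1: (9)·x + (9)·3 = 0
Row 2: (-18)·x + (-18)·3 = 0
Solving gives x = -3.
Check: S·(-3, 3) = (-21, 21) = 7·(-3, 3).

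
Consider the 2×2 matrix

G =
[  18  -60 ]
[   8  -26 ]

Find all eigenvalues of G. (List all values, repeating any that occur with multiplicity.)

det(G - sI) = (18 - s)(-26 - s) - (-60)·(8) = s^2 + 8s + 12.
This factors as (s + 6)·(s + 2) = 0.
Eigenvalues: -6, -2.

-6, -2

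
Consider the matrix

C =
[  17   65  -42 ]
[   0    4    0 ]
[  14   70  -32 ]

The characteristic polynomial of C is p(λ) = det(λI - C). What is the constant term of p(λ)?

p(λ) = λ^3 + 11λ^2 - 16λ - 176.
The constant term is -176.

-176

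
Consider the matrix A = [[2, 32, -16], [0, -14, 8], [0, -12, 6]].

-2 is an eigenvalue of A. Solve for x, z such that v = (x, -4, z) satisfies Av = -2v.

8, -6

We need (A + 2I)v = 0.
A + 2I = [[4, 32, -16], [0, -12, 8], [0, -12, 8]].
Row 1: (4)·x + (32)·-4 + (-16)·z = 0
Row 2: (0)·x + (-12)·-4 + (8)·z = 0
Row 3: (0)·x + (-12)·-4 + (8)·z = 0
Solving gives x = 8, z = -6.
Check: A·(8, -4, -6) = (-16, 8, 12) = -2·(8, -4, -6).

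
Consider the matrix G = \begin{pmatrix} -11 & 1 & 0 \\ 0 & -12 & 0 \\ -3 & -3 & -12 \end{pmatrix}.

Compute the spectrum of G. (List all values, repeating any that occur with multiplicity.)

-12, -12, -11

Compute the characteristic polynomial p(t) = det(tI - G).
Expanding the 3×3 determinant: p(t) = t^3 + 35t^2 + 408t + 1584.
Try t = -11: p(-11) = 0, so -11 is a root.
Dividing by (t + 11) leaves t^2 + 24t + 144.
The quadratic factor is (t + 12)^2.
Eigenvalues: -12, -12, -11.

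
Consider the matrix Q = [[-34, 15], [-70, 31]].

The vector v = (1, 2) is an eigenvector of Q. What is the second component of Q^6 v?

8192

First find the eigenvalue: Qv = (-4, -8) = -4·(1, 2), so λ = -4.
Then Q^6 v = λ^6·v = (-4)^6·(1, 2) = 4096·(1, 2) = (4096, 8192).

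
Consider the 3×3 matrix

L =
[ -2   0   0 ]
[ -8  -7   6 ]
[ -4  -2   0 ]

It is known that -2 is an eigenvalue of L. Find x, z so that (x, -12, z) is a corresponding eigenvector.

We need (L + 2I)v = 0.
L + 2I = [[0, 0, 0], [-8, -5, 6], [-4, -2, 2]].
Row 1: (0)·x + (0)·-12 + (0)·z = 0
Row 2: (-8)·x + (-5)·-12 + (6)·z = 0
Row 3: (-4)·x + (-2)·-12 + (2)·z = 0
Solving gives x = 3, z = -6.
Check: L·(3, -12, -6) = (-6, 24, 12) = -2·(3, -12, -6).

3, -6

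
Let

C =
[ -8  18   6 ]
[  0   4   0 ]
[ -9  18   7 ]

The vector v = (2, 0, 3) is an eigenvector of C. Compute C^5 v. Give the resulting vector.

First find the eigenvalue: Cv = (2, 0, 3) = 1·(2, 0, 3), so λ = 1.
Then C^5 v = λ^5·v = 1^5·(2, 0, 3) = 1·(2, 0, 3) = (2, 0, 3).

(2, 0, 3)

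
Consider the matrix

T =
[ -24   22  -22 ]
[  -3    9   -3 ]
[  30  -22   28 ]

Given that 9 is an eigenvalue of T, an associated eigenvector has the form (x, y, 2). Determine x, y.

We need (T - 9I)v = 0.
T - 9I = [[-33, 22, -22], [-3, 0, -3], [30, -22, 19]].
Row 1: (-33)·x + (22)·y + (-22)·2 = 0
Row 2: (-3)·x + (0)·y + (-3)·2 = 0
Row 3: (30)·x + (-22)·y + (19)·2 = 0
Solving gives x = -2, y = -1.
Check: T·(-2, -1, 2) = (-18, -9, 18) = 9·(-2, -1, 2).

-2, -1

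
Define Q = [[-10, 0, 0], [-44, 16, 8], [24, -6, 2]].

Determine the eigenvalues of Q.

The characteristic polynomial is p(λ) = det(λI - Q).
Expanding along the first row, p(λ) = λ^3 - 8λ^2 - 100λ + 800.
Try λ = 8: p(8) = 0, so 8 is a root.
Dividing by (λ - 8) leaves λ^2 - 100.
The quadratic factors as (λ + 10)·(λ - 10).
Eigenvalues: -10, 8, 10.

-10, 8, 10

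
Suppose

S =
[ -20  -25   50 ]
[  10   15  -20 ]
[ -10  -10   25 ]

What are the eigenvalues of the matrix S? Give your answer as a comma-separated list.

Compute the characteristic polynomial p(t) = det(tI - S).
Expanding along the first row, p(t) = t^3 - 20t^2 + 125t - 250.
Rational-root test: t = 5 gives p(5) = 0.
Factor out (t - 5): p(t) = (t - 5)·(t^2 - 15t + 50).
The quadratic factors as (t - 5)·(t - 10).
Eigenvalues: 5, 5, 10.

5, 5, 10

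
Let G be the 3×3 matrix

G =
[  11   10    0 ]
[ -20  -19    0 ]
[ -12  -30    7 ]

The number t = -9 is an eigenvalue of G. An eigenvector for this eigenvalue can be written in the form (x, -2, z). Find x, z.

1, -3

We need (G + 9I)v = 0.
G + 9I = [[20, 10, 0], [-20, -10, 0], [-12, -30, 16]].
Row 1: (20)·x + (10)·-2 + (0)·z = 0
Row 2: (-20)·x + (-10)·-2 + (0)·z = 0
Row 3: (-12)·x + (-30)·-2 + (16)·z = 0
Solving gives x = 1, z = -3.
Check: G·(1, -2, -3) = (-9, 18, 27) = -9·(1, -2, -3).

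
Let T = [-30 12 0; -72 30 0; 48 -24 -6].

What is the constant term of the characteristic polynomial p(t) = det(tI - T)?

p(0) = det(0·I − T) = det(−T) = (−1)^3·det(T).
det(T) = 216, so p(0) = -216.

-216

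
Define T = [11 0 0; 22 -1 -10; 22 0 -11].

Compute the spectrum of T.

Compute the characteristic polynomial p(s) = det(sI - T).
Expanding the 3×3 determinant: p(s) = s^3 + s^2 - 121s - 121.
Rational-root test: s = -11 gives p(-11) = 0.
Dividing by (s + 11) leaves s^2 - 10s - 11.
The quadratic factors as (s + 1)·(s - 11).
Eigenvalues: -11, -1, 11.

-11, -1, 11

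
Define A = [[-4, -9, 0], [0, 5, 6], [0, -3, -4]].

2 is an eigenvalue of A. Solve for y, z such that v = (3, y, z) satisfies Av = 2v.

We need (A - 2I)v = 0.
A - 2I = [[-6, -9, 0], [0, 3, 6], [0, -3, -6]].
Row 1: (-6)·3 + (-9)·y + (0)·z = 0
Row 2: (0)·3 + (3)·y + (6)·z = 0
Row 3: (0)·3 + (-3)·y + (-6)·z = 0
Solving gives y = -2, z = 1.
Check: A·(3, -2, 1) = (6, -4, 2) = 2·(3, -2, 1).

-2, 1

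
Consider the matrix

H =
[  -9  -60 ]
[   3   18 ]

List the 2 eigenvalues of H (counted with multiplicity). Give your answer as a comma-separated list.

3, 6

det(H - rI) = (-9 - r)(18 - r) - (-60)·(3) = r^2 - 9r + 18.
This factors as (r - 3)·(r - 6) = 0.
Eigenvalues: 3, 6.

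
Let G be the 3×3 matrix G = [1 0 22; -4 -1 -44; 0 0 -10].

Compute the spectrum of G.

-10, -1, 1

Set up det(tI - G) = 0.
Expanding the 3×3 determinant: p(t) = t^3 + 10t^2 - t - 10.
Try t = -1: p(-1) = 0, so -1 is a root.
Dividing by (t + 1) leaves t^2 + 9t - 10.
The quadratic factors as (t + 10)·(t - 1).
Eigenvalues: -10, -1, 1.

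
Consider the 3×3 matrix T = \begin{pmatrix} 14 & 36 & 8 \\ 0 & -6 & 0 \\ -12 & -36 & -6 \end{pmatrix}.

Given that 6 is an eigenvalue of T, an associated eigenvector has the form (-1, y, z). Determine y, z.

We need (T - 6I)v = 0.
T - 6I = [[8, 36, 8], [0, -12, 0], [-12, -36, -12]].
Row 1: (8)·-1 + (36)·y + (8)·z = 0
Row 2: (0)·-1 + (-12)·y + (0)·z = 0
Row 3: (-12)·-1 + (-36)·y + (-12)·z = 0
Solving gives y = 0, z = 1.
Check: T·(-1, 0, 1) = (-6, 0, 6) = 6·(-1, 0, 1).

0, 1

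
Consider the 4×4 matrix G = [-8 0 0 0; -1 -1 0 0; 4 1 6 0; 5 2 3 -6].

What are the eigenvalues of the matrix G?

G is lower triangular, so its eigenvalues are the diagonal entries.
Diagonal: -8, -1, 6, -6.

-8, -6, -1, 6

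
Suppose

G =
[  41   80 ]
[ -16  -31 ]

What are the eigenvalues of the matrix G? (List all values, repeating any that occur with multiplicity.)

1, 9

det(G - λI) = (41 - λ)(-31 - λ) - (80)·(-16) = λ^2 - 10λ + 9.
This factors as (λ - 1)·(λ - 9) = 0.
Eigenvalues: 1, 9.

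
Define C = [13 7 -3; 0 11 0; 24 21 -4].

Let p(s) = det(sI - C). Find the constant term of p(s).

p(s) = s^3 - 20s^2 + 119s - 220.
The constant term is -220.

-220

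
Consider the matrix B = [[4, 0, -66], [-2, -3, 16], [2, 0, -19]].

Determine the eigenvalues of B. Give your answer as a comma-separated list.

Compute the characteristic polynomial p(λ) = det(λI - B).
Expanding the 3×3 determinant: p(λ) = λ^3 + 18λ^2 + 101λ + 168.
Try λ = -3: p(-3) = 0, so -3 is a root.
Factor out (λ + 3): p(λ) = (λ + 3)·(λ^2 + 15λ + 56).
The quadratic factors as (λ + 8)·(λ + 7).
Eigenvalues: -8, -7, -3.

-8, -7, -3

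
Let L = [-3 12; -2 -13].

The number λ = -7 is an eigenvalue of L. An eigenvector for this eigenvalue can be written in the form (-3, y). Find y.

We need (L + 7I)v = 0.
L + 7I = [[4, 12], [-2, -6]].
Row 1: (4)·-3 + (12)·y = 0
Row 2: (-2)·-3 + (-6)·y = 0
Solving gives y = 1.
Check: L·(-3, 1) = (21, -7) = -7·(-3, 1).

1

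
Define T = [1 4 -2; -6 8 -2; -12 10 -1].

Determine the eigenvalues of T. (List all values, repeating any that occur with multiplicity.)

Compute the characteristic polynomial p(r) = det(rI - T).
Expanding along the first row, p(r) = r^3 - 8r^2 + 19r - 12.
Rational-root test: r = 1 gives p(1) = 0.
Factor out (r - 1): p(r) = (r - 1)·(r^2 - 7r + 12).
The quadratic factors as (r - 3)·(r - 4).
Eigenvalues: 1, 3, 4.

1, 3, 4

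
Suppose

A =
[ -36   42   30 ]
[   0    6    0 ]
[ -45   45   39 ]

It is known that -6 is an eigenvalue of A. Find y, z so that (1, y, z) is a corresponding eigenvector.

We need (A + 6I)v = 0.
A + 6I = [[-30, 42, 30], [0, 12, 0], [-45, 45, 45]].
Row 1: (-30)·1 + (42)·y + (30)·z = 0
Row 2: (0)·1 + (12)·y + (0)·z = 0
Row 3: (-45)·1 + (45)·y + (45)·z = 0
Solving gives y = 0, z = 1.
Check: A·(1, 0, 1) = (-6, 0, -6) = -6·(1, 0, 1).

0, 1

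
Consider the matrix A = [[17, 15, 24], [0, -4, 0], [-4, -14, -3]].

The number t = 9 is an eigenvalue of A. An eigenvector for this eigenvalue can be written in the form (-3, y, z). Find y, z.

We need (A - 9I)v = 0.
A - 9I = [[8, 15, 24], [0, -13, 0], [-4, -14, -12]].
Row 1: (8)·-3 + (15)·y + (24)·z = 0
Row 2: (0)·-3 + (-13)·y + (0)·z = 0
Row 3: (-4)·-3 + (-14)·y + (-12)·z = 0
Solving gives y = 0, z = 1.
Check: A·(-3, 0, 1) = (-27, 0, 9) = 9·(-3, 0, 1).

0, 1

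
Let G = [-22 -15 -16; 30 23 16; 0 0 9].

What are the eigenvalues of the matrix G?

The characteristic polynomial is p(λ) = det(λI - G).
Expanding along the first row, p(λ) = λ^3 - 10λ^2 - 47λ + 504.
Try λ = -7: p(-7) = 0, so -7 is a root.
Dividing by (λ + 7) leaves λ^2 - 17λ + 72.
The quadratic factors as (λ - 8)·(λ - 9).
Eigenvalues: -7, 8, 9.

-7, 8, 9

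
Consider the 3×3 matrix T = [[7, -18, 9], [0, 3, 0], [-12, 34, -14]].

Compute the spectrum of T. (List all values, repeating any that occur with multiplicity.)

-5, -2, 3

The characteristic polynomial is p(lambda) = det(lambda·I - T).
Expanding the 3×3 determinant: p(lambda) = lambda^3 + 4·lambda^2 - 11·lambda - 30.
Try lambda = -2: p(-2) = 0, so -2 is a root.
Factor out (lambda + 2): p(lambda) = (lambda + 2)·(lambda^2 + 2·lambda - 15).
The quadratic factors as (lambda + 5)·(lambda - 3).
Eigenvalues: -5, -2, 3.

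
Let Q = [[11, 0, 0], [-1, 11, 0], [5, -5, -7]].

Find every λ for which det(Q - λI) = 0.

Q is lower triangular, so its eigenvalues are the diagonal entries.
Diagonal: 11, 11, -7.

-7, 11, 11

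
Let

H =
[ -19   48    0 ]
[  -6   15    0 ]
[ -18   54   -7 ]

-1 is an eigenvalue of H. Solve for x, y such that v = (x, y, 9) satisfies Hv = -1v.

We need (H + 1I)v = 0.
H + 1I = [[-18, 48, 0], [-6, 16, 0], [-18, 54, -6]].
Row 1: (-18)·x + (48)·y + (0)·9 = 0
Row 2: (-6)·x + (16)·y + (0)·9 = 0
Row 3: (-18)·x + (54)·y + (-6)·9 = 0
Solving gives x = 24, y = 9.
Check: H·(24, 9, 9) = (-24, -9, -9) = -1·(24, 9, 9).

24, 9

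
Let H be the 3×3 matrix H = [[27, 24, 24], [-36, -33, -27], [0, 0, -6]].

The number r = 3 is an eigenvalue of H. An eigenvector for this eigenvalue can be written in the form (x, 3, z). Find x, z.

-3, 0

We need (H - 3I)v = 0.
H - 3I = [[24, 24, 24], [-36, -36, -27], [0, 0, -9]].
Row 1: (24)·x + (24)·3 + (24)·z = 0
Row 2: (-36)·x + (-36)·3 + (-27)·z = 0
Row 3: (0)·x + (0)·3 + (-9)·z = 0
Solving gives x = -3, z = 0.
Check: H·(-3, 3, 0) = (-9, 9, 0) = 3·(-3, 3, 0).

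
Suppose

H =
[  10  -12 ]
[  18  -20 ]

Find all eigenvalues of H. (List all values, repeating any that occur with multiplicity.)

det(H - tI) = (10 - t)(-20 - t) - (-12)·(18) = t^2 + 10t + 16.
This factors as (t + 8)·(t + 2) = 0.
Eigenvalues: -8, -2.

-8, -2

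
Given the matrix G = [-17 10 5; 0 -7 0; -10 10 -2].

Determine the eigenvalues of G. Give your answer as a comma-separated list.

The characteristic polynomial is p(lambda) = det(lambda·I - G).
Expanding along the first row, p(lambda) = lambda^3 + 26·lambda^2 + 217·lambda + 588.
Since p(-12) = 0, lambda = -12 is a root.
Factor out (lambda + 12): p(lambda) = (lambda + 12)·(lambda^2 + 14·lambda + 49).
The quadratic factor is (lambda + 7)^2.
Eigenvalues: -12, -7, -7.

-12, -7, -7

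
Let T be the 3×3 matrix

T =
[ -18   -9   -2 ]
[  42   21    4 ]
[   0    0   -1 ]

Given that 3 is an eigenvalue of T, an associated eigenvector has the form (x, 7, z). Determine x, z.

We need (T - 3I)v = 0.
T - 3I = [[-21, -9, -2], [42, 18, 4], [0, 0, -4]].
Row 1: (-21)·x + (-9)·7 + (-2)·z = 0
Row 2: (42)·x + (18)·7 + (4)·z = 0
Row 3: (0)·x + (0)·7 + (-4)·z = 0
Solving gives x = -3, z = 0.
Check: T·(-3, 7, 0) = (-9, 21, 0) = 3·(-3, 7, 0).

-3, 0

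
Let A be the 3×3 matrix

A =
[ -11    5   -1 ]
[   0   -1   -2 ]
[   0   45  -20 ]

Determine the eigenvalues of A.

Compute the characteristic polynomial p(t) = det(tI - A).
Cofactor expansion gives p(t) = t^3 + 32t^2 + 341t + 1210.
Try t = -11: p(-11) = 0, so -11 is a root.
Factor out (t + 11): p(t) = (t + 11)·(t^2 + 21t + 110).
The quadratic factors as (t + 11)·(t + 10).
Eigenvalues: -11, -11, -10.

-11, -11, -10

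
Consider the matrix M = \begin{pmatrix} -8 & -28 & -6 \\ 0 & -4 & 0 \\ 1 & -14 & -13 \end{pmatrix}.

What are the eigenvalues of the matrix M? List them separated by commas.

Compute the characteristic polynomial p(μ) = det(μI - M).
Expanding the 3×3 determinant: p(μ) = μ^3 + 25μ^2 + 194μ + 440.
Try μ = -4: p(-4) = 0, so -4 is a root.
Dividing by (μ + 4) leaves μ^2 + 21μ + 110.
The quadratic factors as (μ + 11)·(μ + 10).
Eigenvalues: -11, -10, -4.

-11, -10, -4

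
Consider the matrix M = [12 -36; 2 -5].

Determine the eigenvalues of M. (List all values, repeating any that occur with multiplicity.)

det(M - μI) = (12 - μ)(-5 - μ) - (-36)·(2) = μ^2 - 7μ + 12.
This factors as (μ - 3)·(μ - 4) = 0.
Eigenvalues: 3, 4.

3, 4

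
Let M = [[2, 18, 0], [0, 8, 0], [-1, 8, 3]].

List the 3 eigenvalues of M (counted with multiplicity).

The characteristic polynomial is p(lambda) = det(lambda·I - M).
Expanding along the first row, p(lambda) = lambda^3 - 13·lambda^2 + 46·lambda - 48.
Rational-root test: lambda = 3 gives p(3) = 0.
Factor out (lambda - 3): p(lambda) = (lambda - 3)·(lambda^2 - 10·lambda + 16).
The quadratic factors as (lambda - 2)·(lambda - 8).
Eigenvalues: 2, 3, 8.

2, 3, 8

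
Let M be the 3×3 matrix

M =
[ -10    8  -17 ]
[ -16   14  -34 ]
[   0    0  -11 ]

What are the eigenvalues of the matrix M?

The characteristic polynomial is p(s) = det(sI - M).
Expanding along the first row, p(s) = s^3 + 7s^2 - 56s - 132.
Since p(-2) = 0, s = -2 is a root.
Factor out (s + 2): p(s) = (s + 2)·(s^2 + 5s - 66).
The quadratic factors as (s + 11)·(s - 6).
Eigenvalues: -11, -2, 6.

-11, -2, 6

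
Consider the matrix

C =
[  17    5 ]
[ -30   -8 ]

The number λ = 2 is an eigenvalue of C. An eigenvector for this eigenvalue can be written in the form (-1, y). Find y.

We need (C - 2I)v = 0.
C - 2I = [[15, 5], [-30, -10]].
Row 1: (15)·-1 + (5)·y = 0
Row 2: (-30)·-1 + (-10)·y = 0
Solving gives y = 3.
Check: C·(-1, 3) = (-2, 6) = 2·(-1, 3).

3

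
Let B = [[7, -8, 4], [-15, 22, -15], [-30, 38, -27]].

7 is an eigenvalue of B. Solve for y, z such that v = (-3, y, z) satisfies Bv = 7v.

3, 6

We need (B - 7I)v = 0.
B - 7I = [[0, -8, 4], [-15, 15, -15], [-30, 38, -34]].
Row 1: (0)·-3 + (-8)·y + (4)·z = 0
Row 2: (-15)·-3 + (15)·y + (-15)·z = 0
Row 3: (-30)·-3 + (38)·y + (-34)·z = 0
Solving gives y = 3, z = 6.
Check: B·(-3, 3, 6) = (-21, 21, 42) = 7·(-3, 3, 6).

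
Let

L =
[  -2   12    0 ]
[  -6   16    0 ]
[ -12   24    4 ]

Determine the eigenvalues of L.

Set up det(rI - L) = 0.
Cofactor expansion gives p(r) = r^3 - 18r^2 + 96r - 160.
Since p(4) = 0, r = 4 is a root.
Dividing by (r - 4) leaves r^2 - 14r + 40.
The quadratic factors as (r - 4)·(r - 10).
Eigenvalues: 4, 4, 10.

4, 4, 10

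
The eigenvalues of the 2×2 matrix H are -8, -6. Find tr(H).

-14

trace(H) is the sum of the eigenvalues: (-8) + (-6) = -14.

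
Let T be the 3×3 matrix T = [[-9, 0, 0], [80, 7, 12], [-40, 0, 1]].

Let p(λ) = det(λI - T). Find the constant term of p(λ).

63

p(λ) = λ^3 + λ^2 - 65λ + 63.
The constant term is 63.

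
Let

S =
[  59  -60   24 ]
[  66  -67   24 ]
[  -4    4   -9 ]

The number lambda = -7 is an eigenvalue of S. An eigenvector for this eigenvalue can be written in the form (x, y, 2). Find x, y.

2, 3

We need (S + 7I)v = 0.
S + 7I = [[66, -60, 24], [66, -60, 24], [-4, 4, -2]].
Row 1: (66)·x + (-60)·y + (24)·2 = 0
Row 2: (66)·x + (-60)·y + (24)·2 = 0
Row 3: (-4)·x + (4)·y + (-2)·2 = 0
Solving gives x = 2, y = 3.
Check: S·(2, 3, 2) = (-14, -21, -14) = -7·(2, 3, 2).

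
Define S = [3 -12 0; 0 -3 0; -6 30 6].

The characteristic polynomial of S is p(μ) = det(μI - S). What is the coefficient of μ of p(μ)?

p(μ) = μ^3 - 6μ^2 - 9μ + 54.
The coefficient of μ is -9.

-9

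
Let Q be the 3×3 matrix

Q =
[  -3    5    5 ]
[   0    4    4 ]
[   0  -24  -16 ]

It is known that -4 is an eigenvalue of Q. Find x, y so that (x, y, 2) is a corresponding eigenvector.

We need (Q + 4I)v = 0.
Q + 4I = [[1, 5, 5], [0, 8, 4], [0, -24, -12]].
Row 1: (1)·x + (5)·y + (5)·2 = 0
Row 2: (0)·x + (8)·y + (4)·2 = 0
Row 3: (0)·x + (-24)·y + (-12)·2 = 0
Solving gives x = -5, y = -1.
Check: Q·(-5, -1, 2) = (20, 4, -8) = -4·(-5, -1, 2).

-5, -1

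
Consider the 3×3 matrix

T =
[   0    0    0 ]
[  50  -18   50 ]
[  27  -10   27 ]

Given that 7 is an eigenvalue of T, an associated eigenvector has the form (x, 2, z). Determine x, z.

We need (T - 7I)v = 0.
T - 7I = [[-7, 0, 0], [50, -25, 50], [27, -10, 20]].
Row 1: (-7)·x + (0)·2 + (0)·z = 0
Row 2: (50)·x + (-25)·2 + (50)·z = 0
Row 3: (27)·x + (-10)·2 + (20)·z = 0
Solving gives x = 0, z = 1.
Check: T·(0, 2, 1) = (0, 14, 7) = 7·(0, 2, 1).

0, 1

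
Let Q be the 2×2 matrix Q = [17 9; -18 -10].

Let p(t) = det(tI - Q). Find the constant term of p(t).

-8

p(t) = t^2 - 7t - 8.
The constant term is -8.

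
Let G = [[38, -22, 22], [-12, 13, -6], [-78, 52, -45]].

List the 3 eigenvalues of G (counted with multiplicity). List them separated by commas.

-6, 5, 7

Set up det(λI - G) = 0.
Cofactor expansion gives p(λ) = λ^3 - 6λ^2 - 37λ + 210.
Rational-root test: λ = -6 gives p(-6) = 0.
Dividing by (λ + 6) leaves λ^2 - 12λ + 35.
The quadratic factors as (λ - 5)·(λ - 7).
Eigenvalues: -6, 5, 7.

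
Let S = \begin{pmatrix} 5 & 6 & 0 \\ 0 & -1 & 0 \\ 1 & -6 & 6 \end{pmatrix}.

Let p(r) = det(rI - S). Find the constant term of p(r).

p(r) = r^3 - 10r^2 + 19r + 30.
The constant term is 30.

30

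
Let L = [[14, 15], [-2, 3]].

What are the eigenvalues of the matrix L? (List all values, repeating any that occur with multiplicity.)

det(L - λI) = (14 - λ)(3 - λ) - (15)·(-2) = λ^2 - 17λ + 72.
This factors as (λ - 8)·(λ - 9) = 0.
Eigenvalues: 8, 9.

8, 9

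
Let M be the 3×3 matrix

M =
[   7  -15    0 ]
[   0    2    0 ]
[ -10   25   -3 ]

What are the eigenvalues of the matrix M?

-3, 2, 7

The characteristic polynomial is p(s) = det(sI - M).
Cofactor expansion gives p(s) = s^3 - 6s^2 - 13s + 42.
Rational-root test: s = 2 gives p(2) = 0.
Dividing by (s - 2) leaves s^2 - 4s - 21.
The quadratic factors as (s + 3)·(s - 7).
Eigenvalues: -3, 2, 7.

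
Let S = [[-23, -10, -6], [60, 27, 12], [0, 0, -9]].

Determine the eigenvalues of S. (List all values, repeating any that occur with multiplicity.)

The characteristic polynomial is p(r) = det(rI - S).
Expanding the 3×3 determinant: p(r) = r^3 + 5r^2 - 57r - 189.
Rational-root test: r = -3 gives p(-3) = 0.
Dividing by (r + 3) leaves r^2 + 2r - 63.
The quadratic factors as (r + 9)·(r - 7).
Eigenvalues: -9, -3, 7.

-9, -3, 7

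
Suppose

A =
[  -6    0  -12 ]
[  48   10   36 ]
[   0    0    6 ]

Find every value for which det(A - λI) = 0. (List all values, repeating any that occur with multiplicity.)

The characteristic polynomial is p(λ) = det(λI - A).
Expanding the 3×3 determinant: p(λ) = λ^3 - 10λ^2 - 36λ + 360.
Rational-root test: λ = 6 gives p(6) = 0.
Factor out (λ - 6): p(λ) = (λ - 6)·(λ^2 - 4λ - 60).
The quadratic factors as (λ + 6)·(λ - 10).
Eigenvalues: -6, 6, 10.

-6, 6, 10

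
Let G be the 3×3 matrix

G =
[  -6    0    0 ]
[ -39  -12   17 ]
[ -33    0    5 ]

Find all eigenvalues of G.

-12, -6, 5

The characteristic polynomial is p(t) = det(tI - G).
Expanding along the first row, p(t) = t^3 + 13t^2 - 18t - 360.
Try t = 5: p(5) = 0, so 5 is a root.
Dividing by (t - 5) leaves t^2 + 18t + 72.
The quadratic factors as (t + 12)·(t + 6).
Eigenvalues: -12, -6, 5.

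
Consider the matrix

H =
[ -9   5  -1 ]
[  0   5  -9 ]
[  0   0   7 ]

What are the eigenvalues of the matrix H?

-9, 5, 7

H is upper triangular, so its eigenvalues are the diagonal entries.
Diagonal: -9, 5, 7.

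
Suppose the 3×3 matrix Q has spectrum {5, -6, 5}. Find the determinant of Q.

-150

det(Q) is the product of the eigenvalues: (5) · (-6) · (5) = -150.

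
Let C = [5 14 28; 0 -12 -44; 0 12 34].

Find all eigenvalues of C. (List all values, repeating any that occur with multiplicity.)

5, 10, 12

The characteristic polynomial is p(s) = det(sI - C).
Cofactor expansion gives p(s) = s^3 - 27s^2 + 230s - 600.
Since p(5) = 0, s = 5 is a root.
Factor out (s - 5): p(s) = (s - 5)·(s^2 - 22s + 120).
The quadratic factors as (s - 10)·(s - 12).
Eigenvalues: 5, 10, 12.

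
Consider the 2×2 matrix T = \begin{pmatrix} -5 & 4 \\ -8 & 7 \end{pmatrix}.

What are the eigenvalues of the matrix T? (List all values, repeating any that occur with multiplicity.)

-1, 3

det(T - sI) = (-5 - s)(7 - s) - (4)·(-8) = s^2 - 2s - 3.
This factors as (s + 1)·(s - 3) = 0.
Eigenvalues: -1, 3.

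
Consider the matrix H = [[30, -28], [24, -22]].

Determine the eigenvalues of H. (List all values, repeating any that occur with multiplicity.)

2, 6

det(H - λI) = (30 - λ)(-22 - λ) - (-28)·(24) = λ^2 - 8λ + 12.
This factors as (λ - 2)·(λ - 6) = 0.
Eigenvalues: 2, 6.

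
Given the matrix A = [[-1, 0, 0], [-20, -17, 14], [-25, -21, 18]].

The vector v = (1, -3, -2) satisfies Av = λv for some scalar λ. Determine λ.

-1

Compute Av: A·(1, -3, -2) = (-1, 3, 2).
Since Av = λv, compare component 1: -1 = λ·1, so λ = -1.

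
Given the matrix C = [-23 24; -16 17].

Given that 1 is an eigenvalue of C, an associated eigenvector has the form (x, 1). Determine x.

We need (C - 1I)v = 0.
C - 1I = [[-24, 24], [-16, 16]].
Row 1: (-24)·x + (24)·1 = 0
Row 2: (-16)·x + (16)·1 = 0
Solving gives x = 1.
Check: C·(1, 1) = (1, 1) = 1·(1, 1).

1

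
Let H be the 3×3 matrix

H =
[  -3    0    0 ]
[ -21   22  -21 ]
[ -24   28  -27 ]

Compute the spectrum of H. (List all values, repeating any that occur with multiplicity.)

The characteristic polynomial is p(t) = det(tI - H).
Expanding along the first row, p(t) = t^3 + 8t^2 + 9t - 18.
Since p(1) = 0, t = 1 is a root.
Dividing by (t - 1) leaves t^2 + 9t + 18.
The quadratic factors as (t + 6)·(t + 3).
Eigenvalues: -6, -3, 1.

-6, -3, 1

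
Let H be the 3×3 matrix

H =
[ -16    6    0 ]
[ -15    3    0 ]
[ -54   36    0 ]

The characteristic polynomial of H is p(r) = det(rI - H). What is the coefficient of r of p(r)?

42

p(r) = r^3 + 13r^2 + 42r.
The coefficient of r is 42.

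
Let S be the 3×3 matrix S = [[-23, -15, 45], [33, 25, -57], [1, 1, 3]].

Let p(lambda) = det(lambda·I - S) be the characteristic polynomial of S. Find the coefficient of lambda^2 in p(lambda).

-5

The coefficient of lambda^2 of det(lambda·I - S) is −trace(S).
trace(S) = (-23) + (25) + (3) = 5, so the coefficient is -5.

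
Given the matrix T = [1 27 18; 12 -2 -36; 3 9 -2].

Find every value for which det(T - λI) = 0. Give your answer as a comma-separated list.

The characteristic polynomial is p(lambda) = det(lambda·I - T).
Expanding along the first row, p(lambda) = lambda^3 + 3·lambda^2 - 54·lambda - 112.
Rational-root test: lambda = -8 gives p(-8) = 0.
Factor out (lambda + 8): p(lambda) = (lambda + 8)·(lambda^2 - 5·lambda - 14).
The quadratic factors as (lambda + 2)·(lambda - 7).
Eigenvalues: -8, -2, 7.

-8, -2, 7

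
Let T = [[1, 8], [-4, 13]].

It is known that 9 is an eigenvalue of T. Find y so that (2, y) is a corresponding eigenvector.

We need (T - 9I)v = 0.
T - 9I = [[-8, 8], [-4, 4]].
Row 1: (-8)·2 + (8)·y = 0
Row 2: (-4)·2 + (4)·y = 0
Solving gives y = 2.
Check: T·(2, 2) = (18, 18) = 9·(2, 2).

2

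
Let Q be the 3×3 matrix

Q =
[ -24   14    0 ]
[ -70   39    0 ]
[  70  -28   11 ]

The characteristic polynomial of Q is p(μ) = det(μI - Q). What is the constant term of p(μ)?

-484

p(μ) = μ^3 - 26μ^2 + 209μ - 484.
The constant term is -484.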